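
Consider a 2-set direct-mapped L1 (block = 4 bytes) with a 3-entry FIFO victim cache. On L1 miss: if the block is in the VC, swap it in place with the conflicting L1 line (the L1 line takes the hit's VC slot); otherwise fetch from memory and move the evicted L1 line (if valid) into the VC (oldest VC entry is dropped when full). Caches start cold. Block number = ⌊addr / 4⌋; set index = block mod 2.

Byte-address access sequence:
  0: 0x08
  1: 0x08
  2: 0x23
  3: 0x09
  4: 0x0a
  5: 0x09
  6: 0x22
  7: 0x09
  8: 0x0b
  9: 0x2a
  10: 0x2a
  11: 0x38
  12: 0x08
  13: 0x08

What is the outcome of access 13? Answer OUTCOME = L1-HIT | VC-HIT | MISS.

#0 0x8→b2/s0 MISS; vc=[]
#1 0x8→b2/s0 L1-HIT; vc=[]
#2 0x23→b8/s0 MISS; vc=[2]
#3 0x9→b2/s0 VC-HIT; vc=[8]
#4 0xa→b2/s0 L1-HIT; vc=[8]
#5 0x9→b2/s0 L1-HIT; vc=[8]
#6 0x22→b8/s0 VC-HIT; vc=[2]
#7 0x9→b2/s0 VC-HIT; vc=[8]
#8 0xb→b2/s0 L1-HIT; vc=[8]
#9 0x2a→b10/s0 MISS; vc=[8,2]
#10 0x2a→b10/s0 L1-HIT; vc=[8,2]
#11 0x38→b14/s0 MISS; vc=[8,2,10]
#12 0x8→b2/s0 VC-HIT; vc=[8,14,10]
#13 0x8→b2/s0 L1-HIT; vc=[8,14,10]

OUTCOME = L1-HIT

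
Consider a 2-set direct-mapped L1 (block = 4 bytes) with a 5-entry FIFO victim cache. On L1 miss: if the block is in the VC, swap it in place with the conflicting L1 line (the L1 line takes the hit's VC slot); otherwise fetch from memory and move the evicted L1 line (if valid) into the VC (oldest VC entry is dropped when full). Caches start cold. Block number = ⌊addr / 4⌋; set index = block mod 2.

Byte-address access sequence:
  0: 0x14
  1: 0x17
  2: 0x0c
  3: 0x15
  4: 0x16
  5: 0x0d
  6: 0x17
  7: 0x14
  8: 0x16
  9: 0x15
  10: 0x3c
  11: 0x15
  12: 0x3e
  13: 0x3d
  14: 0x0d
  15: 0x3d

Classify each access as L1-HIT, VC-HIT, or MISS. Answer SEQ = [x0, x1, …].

0: 0x14 (blk 5, set 1) → MISS  vc=[]
1: 0x17 (blk 5, set 1) → L1-HIT  vc=[]
2: 0xc (blk 3, set 1) → MISS  vc=[5]
3: 0x15 (blk 5, set 1) → VC-HIT  vc=[3]
4: 0x16 (blk 5, set 1) → L1-HIT  vc=[3]
5: 0xd (blk 3, set 1) → VC-HIT  vc=[5]
6: 0x17 (blk 5, set 1) → VC-HIT  vc=[3]
7: 0x14 (blk 5, set 1) → L1-HIT  vc=[3]
8: 0x16 (blk 5, set 1) → L1-HIT  vc=[3]
9: 0x15 (blk 5, set 1) → L1-HIT  vc=[3]
10: 0x3c (blk 15, set 1) → MISS  vc=[3, 5]
11: 0x15 (blk 5, set 1) → VC-HIT  vc=[3, 15]
12: 0x3e (blk 15, set 1) → VC-HIT  vc=[3, 5]
13: 0x3d (blk 15, set 1) → L1-HIT  vc=[3, 5]
14: 0xd (blk 3, set 1) → VC-HIT  vc=[15, 5]
15: 0x3d (blk 15, set 1) → VC-HIT  vc=[3, 5]

SEQ = [MISS, L1-HIT, MISS, VC-HIT, L1-HIT, VC-HIT, VC-HIT, L1-HIT, L1-HIT, L1-HIT, MISS, VC-HIT, VC-HIT, L1-HIT, VC-HIT, VC-HIT]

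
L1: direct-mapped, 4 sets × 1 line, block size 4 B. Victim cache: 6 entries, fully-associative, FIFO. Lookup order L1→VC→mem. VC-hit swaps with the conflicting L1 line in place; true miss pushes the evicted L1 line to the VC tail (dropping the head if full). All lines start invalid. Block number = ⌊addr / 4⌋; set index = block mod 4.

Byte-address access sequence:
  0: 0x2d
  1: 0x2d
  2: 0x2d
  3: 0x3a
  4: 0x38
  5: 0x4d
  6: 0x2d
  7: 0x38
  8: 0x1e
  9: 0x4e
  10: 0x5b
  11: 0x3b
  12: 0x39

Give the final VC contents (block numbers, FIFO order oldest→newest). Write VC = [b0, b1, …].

VC = [7, 11, 22]

  [0] addr=0x2d blk=11 s=3: MISS | VC []
  [1] addr=0x2d blk=11 s=3: L1-HIT | VC []
  [2] addr=0x2d blk=11 s=3: L1-HIT | VC []
  [3] addr=0x3a blk=14 s=2: MISS | VC []
  [4] addr=0x38 blk=14 s=2: L1-HIT | VC []
  [5] addr=0x4d blk=19 s=3: MISS | VC [11]
  [6] addr=0x2d blk=11 s=3: VC-HIT | VC [19]
  [7] addr=0x38 blk=14 s=2: L1-HIT | VC [19]
  [8] addr=0x1e blk=7 s=3: MISS | VC [19, 11]
  [9] addr=0x4e blk=19 s=3: VC-HIT | VC [7, 11]
  [10] addr=0x5b blk=22 s=2: MISS | VC [7, 11, 14]
  [11] addr=0x3b blk=14 s=2: VC-HIT | VC [7, 11, 22]
  [12] addr=0x39 blk=14 s=2: L1-HIT | VC [7, 11, 22]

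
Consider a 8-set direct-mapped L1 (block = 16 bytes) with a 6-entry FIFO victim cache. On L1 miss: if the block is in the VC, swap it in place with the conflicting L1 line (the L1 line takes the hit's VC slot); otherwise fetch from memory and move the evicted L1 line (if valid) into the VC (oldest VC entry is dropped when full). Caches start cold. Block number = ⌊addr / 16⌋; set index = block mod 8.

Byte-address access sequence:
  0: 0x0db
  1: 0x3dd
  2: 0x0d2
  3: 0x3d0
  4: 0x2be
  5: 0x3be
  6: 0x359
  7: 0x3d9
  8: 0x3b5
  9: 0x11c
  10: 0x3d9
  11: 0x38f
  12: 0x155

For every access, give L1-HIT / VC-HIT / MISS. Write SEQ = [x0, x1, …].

SEQ = [MISS, MISS, VC-HIT, VC-HIT, MISS, MISS, MISS, VC-HIT, L1-HIT, MISS, L1-HIT, MISS, MISS]

0: 0xdb (blk 13, set 5) → MISS  vc=[]
1: 0x3dd (blk 61, set 5) → MISS  vc=[13]
2: 0xd2 (blk 13, set 5) → VC-HIT  vc=[61]
3: 0x3d0 (blk 61, set 5) → VC-HIT  vc=[13]
4: 0x2be (blk 43, set 3) → MISS  vc=[13]
5: 0x3be (blk 59, set 3) → MISS  vc=[13, 43]
6: 0x359 (blk 53, set 5) → MISS  vc=[13, 43, 61]
7: 0x3d9 (blk 61, set 5) → VC-HIT  vc=[13, 43, 53]
8: 0x3b5 (blk 59, set 3) → L1-HIT  vc=[13, 43, 53]
9: 0x11c (blk 17, set 1) → MISS  vc=[13, 43, 53]
10: 0x3d9 (blk 61, set 5) → L1-HIT  vc=[13, 43, 53]
11: 0x38f (blk 56, set 0) → MISS  vc=[13, 43, 53]
12: 0x155 (blk 21, set 5) → MISS  vc=[13, 43, 53, 61]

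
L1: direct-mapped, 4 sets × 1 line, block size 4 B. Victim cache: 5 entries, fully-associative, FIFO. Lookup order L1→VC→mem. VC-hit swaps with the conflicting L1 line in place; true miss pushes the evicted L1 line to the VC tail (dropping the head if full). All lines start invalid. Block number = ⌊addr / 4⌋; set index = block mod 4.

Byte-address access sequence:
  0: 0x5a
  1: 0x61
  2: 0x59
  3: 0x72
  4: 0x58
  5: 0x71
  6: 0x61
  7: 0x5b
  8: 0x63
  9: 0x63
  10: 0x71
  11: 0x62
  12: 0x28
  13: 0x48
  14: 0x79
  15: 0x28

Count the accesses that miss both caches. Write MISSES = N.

MISSES = 6

#0 0x5a→b22/s2 MISS; vc=[]
#1 0x61→b24/s0 MISS; vc=[]
#2 0x59→b22/s2 L1-HIT; vc=[]
#3 0x72→b28/s0 MISS; vc=[24]
#4 0x58→b22/s2 L1-HIT; vc=[24]
#5 0x71→b28/s0 L1-HIT; vc=[24]
#6 0x61→b24/s0 VC-HIT; vc=[28]
#7 0x5b→b22/s2 L1-HIT; vc=[28]
#8 0x63→b24/s0 L1-HIT; vc=[28]
#9 0x63→b24/s0 L1-HIT; vc=[28]
#10 0x71→b28/s0 VC-HIT; vc=[24]
#11 0x62→b24/s0 VC-HIT; vc=[28]
#12 0x28→b10/s2 MISS; vc=[28,22]
#13 0x48→b18/s2 MISS; vc=[28,22,10]
#14 0x79→b30/s2 MISS; vc=[28,22,10,18]
#15 0x28→b10/s2 VC-HIT; vc=[28,22,30,18]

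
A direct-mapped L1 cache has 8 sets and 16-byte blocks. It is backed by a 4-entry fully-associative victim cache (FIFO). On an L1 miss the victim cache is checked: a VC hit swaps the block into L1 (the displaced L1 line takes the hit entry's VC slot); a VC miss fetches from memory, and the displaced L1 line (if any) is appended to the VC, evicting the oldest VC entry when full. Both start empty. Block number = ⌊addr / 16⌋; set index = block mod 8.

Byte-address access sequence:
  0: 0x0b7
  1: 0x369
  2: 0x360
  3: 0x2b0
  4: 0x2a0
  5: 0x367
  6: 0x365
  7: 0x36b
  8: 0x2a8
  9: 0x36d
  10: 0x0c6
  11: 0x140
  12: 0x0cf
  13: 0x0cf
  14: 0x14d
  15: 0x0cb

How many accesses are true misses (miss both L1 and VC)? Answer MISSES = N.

MISSES = 6

  [0] addr=0xb7 blk=11 s=3: MISS | VC []
  [1] addr=0x369 blk=54 s=6: MISS | VC []
  [2] addr=0x360 blk=54 s=6: L1-HIT | VC []
  [3] addr=0x2b0 blk=43 s=3: MISS | VC [11]
  [4] addr=0x2a0 blk=42 s=2: MISS | VC [11]
  [5] addr=0x367 blk=54 s=6: L1-HIT | VC [11]
  [6] addr=0x365 blk=54 s=6: L1-HIT | VC [11]
  [7] addr=0x36b blk=54 s=6: L1-HIT | VC [11]
  [8] addr=0x2a8 blk=42 s=2: L1-HIT | VC [11]
  [9] addr=0x36d blk=54 s=6: L1-HIT | VC [11]
  [10] addr=0xc6 blk=12 s=4: MISS | VC [11]
  [11] addr=0x140 blk=20 s=4: MISS | VC [11, 12]
  [12] addr=0xcf blk=12 s=4: VC-HIT | VC [11, 20]
  [13] addr=0xcf blk=12 s=4: L1-HIT | VC [11, 20]
  [14] addr=0x14d blk=20 s=4: VC-HIT | VC [11, 12]
  [15] addr=0xcb blk=12 s=4: VC-HIT | VC [11, 20]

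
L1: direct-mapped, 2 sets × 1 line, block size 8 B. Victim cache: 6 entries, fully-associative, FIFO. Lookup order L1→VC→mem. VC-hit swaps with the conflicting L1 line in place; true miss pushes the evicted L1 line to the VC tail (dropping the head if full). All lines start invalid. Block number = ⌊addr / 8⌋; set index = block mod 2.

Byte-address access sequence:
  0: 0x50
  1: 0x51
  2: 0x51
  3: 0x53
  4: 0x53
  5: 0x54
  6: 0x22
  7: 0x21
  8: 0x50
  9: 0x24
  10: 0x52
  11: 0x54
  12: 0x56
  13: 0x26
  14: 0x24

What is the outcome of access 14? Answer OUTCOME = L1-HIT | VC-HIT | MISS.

OUTCOME = L1-HIT

#0 0x50→b10/s0 MISS; vc=[]
#1 0x51→b10/s0 L1-HIT; vc=[]
#2 0x51→b10/s0 L1-HIT; vc=[]
#3 0x53→b10/s0 L1-HIT; vc=[]
#4 0x53→b10/s0 L1-HIT; vc=[]
#5 0x54→b10/s0 L1-HIT; vc=[]
#6 0x22→b4/s0 MISS; vc=[10]
#7 0x21→b4/s0 L1-HIT; vc=[10]
#8 0x50→b10/s0 VC-HIT; vc=[4]
#9 0x24→b4/s0 VC-HIT; vc=[10]
#10 0x52→b10/s0 VC-HIT; vc=[4]
#11 0x54→b10/s0 L1-HIT; vc=[4]
#12 0x56→b10/s0 L1-HIT; vc=[4]
#13 0x26→b4/s0 VC-HIT; vc=[10]
#14 0x24→b4/s0 L1-HIT; vc=[10]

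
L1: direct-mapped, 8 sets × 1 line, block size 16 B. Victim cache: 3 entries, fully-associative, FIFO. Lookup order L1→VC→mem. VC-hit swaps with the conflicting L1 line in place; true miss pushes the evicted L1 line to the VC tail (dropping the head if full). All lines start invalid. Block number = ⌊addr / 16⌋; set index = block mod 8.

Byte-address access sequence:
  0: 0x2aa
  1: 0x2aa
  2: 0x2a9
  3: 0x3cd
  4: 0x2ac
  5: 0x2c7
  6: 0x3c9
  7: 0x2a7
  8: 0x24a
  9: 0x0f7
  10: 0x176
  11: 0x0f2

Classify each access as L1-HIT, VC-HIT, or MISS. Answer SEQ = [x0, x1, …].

  [0] addr=0x2aa blk=42 s=2: MISS | VC []
  [1] addr=0x2aa blk=42 s=2: L1-HIT | VC []
  [2] addr=0x2a9 blk=42 s=2: L1-HIT | VC []
  [3] addr=0x3cd blk=60 s=4: MISS | VC []
  [4] addr=0x2ac blk=42 s=2: L1-HIT | VC []
  [5] addr=0x2c7 blk=44 s=4: MISS | VC [60]
  [6] addr=0x3c9 blk=60 s=4: VC-HIT | VC [44]
  [7] addr=0x2a7 blk=42 s=2: L1-HIT | VC [44]
  [8] addr=0x24a blk=36 s=4: MISS | VC [44, 60]
  [9] addr=0xf7 blk=15 s=7: MISS | VC [44, 60]
  [10] addr=0x176 blk=23 s=7: MISS | VC [44, 60, 15]
  [11] addr=0xf2 blk=15 s=7: VC-HIT | VC [44, 60, 23]

SEQ = [MISS, L1-HIT, L1-HIT, MISS, L1-HIT, MISS, VC-HIT, L1-HIT, MISS, MISS, MISS, VC-HIT]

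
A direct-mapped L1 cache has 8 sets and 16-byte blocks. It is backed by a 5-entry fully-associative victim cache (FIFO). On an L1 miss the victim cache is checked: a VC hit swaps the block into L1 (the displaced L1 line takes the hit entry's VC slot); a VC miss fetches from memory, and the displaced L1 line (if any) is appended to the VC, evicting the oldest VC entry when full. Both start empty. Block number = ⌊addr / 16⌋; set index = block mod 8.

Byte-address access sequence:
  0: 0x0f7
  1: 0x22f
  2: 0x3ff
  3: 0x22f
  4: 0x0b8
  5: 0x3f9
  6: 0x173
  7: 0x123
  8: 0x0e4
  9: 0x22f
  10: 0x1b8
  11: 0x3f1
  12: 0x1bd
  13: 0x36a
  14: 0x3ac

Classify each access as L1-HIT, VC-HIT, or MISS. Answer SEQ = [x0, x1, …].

SEQ = [MISS, MISS, MISS, L1-HIT, MISS, L1-HIT, MISS, MISS, MISS, VC-HIT, MISS, VC-HIT, L1-HIT, MISS, MISS]

  [0] addr=0xf7 blk=15 s=7: MISS | VC []
  [1] addr=0x22f blk=34 s=2: MISS | VC []
  [2] addr=0x3ff blk=63 s=7: MISS | VC [15]
  [3] addr=0x22f blk=34 s=2: L1-HIT | VC [15]
  [4] addr=0xb8 blk=11 s=3: MISS | VC [15]
  [5] addr=0x3f9 blk=63 s=7: L1-HIT | VC [15]
  [6] addr=0x173 blk=23 s=7: MISS | VC [15, 63]
  [7] addr=0x123 blk=18 s=2: MISS | VC [15, 63, 34]
  [8] addr=0xe4 blk=14 s=6: MISS | VC [15, 63, 34]
  [9] addr=0x22f blk=34 s=2: VC-HIT | VC [15, 63, 18]
  [10] addr=0x1b8 blk=27 s=3: MISS | VC [15, 63, 18, 11]
  [11] addr=0x3f1 blk=63 s=7: VC-HIT | VC [15, 23, 18, 11]
  [12] addr=0x1bd blk=27 s=3: L1-HIT | VC [15, 23, 18, 11]
  [13] addr=0x36a blk=54 s=6: MISS | VC [15, 23, 18, 11, 14]
  [14] addr=0x3ac blk=58 s=2: MISS | VC [23, 18, 11, 14, 34]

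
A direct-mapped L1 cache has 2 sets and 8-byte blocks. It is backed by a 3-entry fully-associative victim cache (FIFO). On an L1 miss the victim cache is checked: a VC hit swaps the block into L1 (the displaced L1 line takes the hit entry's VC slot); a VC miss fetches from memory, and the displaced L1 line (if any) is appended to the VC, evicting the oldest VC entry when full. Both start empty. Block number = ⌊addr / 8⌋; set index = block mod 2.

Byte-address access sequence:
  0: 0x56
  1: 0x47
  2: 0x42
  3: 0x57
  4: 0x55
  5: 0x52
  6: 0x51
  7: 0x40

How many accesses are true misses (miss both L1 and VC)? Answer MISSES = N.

MISSES = 2

0: 0x56 (blk 10, set 0) → MISS  vc=[]
1: 0x47 (blk 8, set 0) → MISS  vc=[10]
2: 0x42 (blk 8, set 0) → L1-HIT  vc=[10]
3: 0x57 (blk 10, set 0) → VC-HIT  vc=[8]
4: 0x55 (blk 10, set 0) → L1-HIT  vc=[8]
5: 0x52 (blk 10, set 0) → L1-HIT  vc=[8]
6: 0x51 (blk 10, set 0) → L1-HIT  vc=[8]
7: 0x40 (blk 8, set 0) → VC-HIT  vc=[10]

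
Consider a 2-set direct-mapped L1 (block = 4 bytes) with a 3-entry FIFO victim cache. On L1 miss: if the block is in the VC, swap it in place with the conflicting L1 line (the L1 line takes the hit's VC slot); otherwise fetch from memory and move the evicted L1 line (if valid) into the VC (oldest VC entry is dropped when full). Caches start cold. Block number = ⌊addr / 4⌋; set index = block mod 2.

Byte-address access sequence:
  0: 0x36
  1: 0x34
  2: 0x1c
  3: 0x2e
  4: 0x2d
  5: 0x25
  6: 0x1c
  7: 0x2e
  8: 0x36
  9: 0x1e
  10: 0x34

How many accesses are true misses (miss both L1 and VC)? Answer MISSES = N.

MISSES = 4

  [0] addr=0x36 blk=13 s=1: MISS | VC []
  [1] addr=0x34 blk=13 s=1: L1-HIT | VC []
  [2] addr=0x1c blk=7 s=1: MISS | VC [13]
  [3] addr=0x2e blk=11 s=1: MISS | VC [13, 7]
  [4] addr=0x2d blk=11 s=1: L1-HIT | VC [13, 7]
  [5] addr=0x25 blk=9 s=1: MISS | VC [13, 7, 11]
  [6] addr=0x1c blk=7 s=1: VC-HIT | VC [13, 9, 11]
  [7] addr=0x2e blk=11 s=1: VC-HIT | VC [13, 9, 7]
  [8] addr=0x36 blk=13 s=1: VC-HIT | VC [11, 9, 7]
  [9] addr=0x1e blk=7 s=1: VC-HIT | VC [11, 9, 13]
  [10] addr=0x34 blk=13 s=1: VC-HIT | VC [11, 9, 7]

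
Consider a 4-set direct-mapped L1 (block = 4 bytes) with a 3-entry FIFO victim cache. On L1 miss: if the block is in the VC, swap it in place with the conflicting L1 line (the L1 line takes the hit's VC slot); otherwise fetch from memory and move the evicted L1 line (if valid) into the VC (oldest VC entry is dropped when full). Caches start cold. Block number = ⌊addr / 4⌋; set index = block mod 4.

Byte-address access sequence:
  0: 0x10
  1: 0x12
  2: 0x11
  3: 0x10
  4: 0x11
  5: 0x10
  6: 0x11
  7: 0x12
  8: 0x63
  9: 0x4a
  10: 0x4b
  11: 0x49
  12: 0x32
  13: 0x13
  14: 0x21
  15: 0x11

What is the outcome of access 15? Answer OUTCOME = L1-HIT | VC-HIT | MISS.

0: 0x10 (blk 4, set 0) → MISS  vc=[]
1: 0x12 (blk 4, set 0) → L1-HIT  vc=[]
2: 0x11 (blk 4, set 0) → L1-HIT  vc=[]
3: 0x10 (blk 4, set 0) → L1-HIT  vc=[]
4: 0x11 (blk 4, set 0) → L1-HIT  vc=[]
5: 0x10 (blk 4, set 0) → L1-HIT  vc=[]
6: 0x11 (blk 4, set 0) → L1-HIT  vc=[]
7: 0x12 (blk 4, set 0) → L1-HIT  vc=[]
8: 0x63 (blk 24, set 0) → MISS  vc=[4]
9: 0x4a (blk 18, set 2) → MISS  vc=[4]
10: 0x4b (blk 18, set 2) → L1-HIT  vc=[4]
11: 0x49 (blk 18, set 2) → L1-HIT  vc=[4]
12: 0x32 (blk 12, set 0) → MISS  vc=[4, 24]
13: 0x13 (blk 4, set 0) → VC-HIT  vc=[12, 24]
14: 0x21 (blk 8, set 0) → MISS  vc=[12, 24, 4]
15: 0x11 (blk 4, set 0) → VC-HIT  vc=[12, 24, 8]

OUTCOME = VC-HIT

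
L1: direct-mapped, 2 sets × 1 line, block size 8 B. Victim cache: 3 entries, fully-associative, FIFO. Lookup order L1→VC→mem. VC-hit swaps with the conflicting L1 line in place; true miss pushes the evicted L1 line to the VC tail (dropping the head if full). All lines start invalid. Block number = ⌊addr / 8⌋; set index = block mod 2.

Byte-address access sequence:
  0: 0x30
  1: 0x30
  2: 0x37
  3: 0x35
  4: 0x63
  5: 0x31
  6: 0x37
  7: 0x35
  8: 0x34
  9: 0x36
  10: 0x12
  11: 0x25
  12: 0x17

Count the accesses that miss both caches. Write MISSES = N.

  [0] addr=0x30 blk=6 s=0: MISS | VC []
  [1] addr=0x30 blk=6 s=0: L1-HIT | VC []
  [2] addr=0x37 blk=6 s=0: L1-HIT | VC []
  [3] addr=0x35 blk=6 s=0: L1-HIT | VC []
  [4] addr=0x63 blk=12 s=0: MISS | VC [6]
  [5] addr=0x31 blk=6 s=0: VC-HIT | VC [12]
  [6] addr=0x37 blk=6 s=0: L1-HIT | VC [12]
  [7] addr=0x35 blk=6 s=0: L1-HIT | VC [12]
  [8] addr=0x34 blk=6 s=0: L1-HIT | VC [12]
  [9] addr=0x36 blk=6 s=0: L1-HIT | VC [12]
  [10] addr=0x12 blk=2 s=0: MISS | VC [12, 6]
  [11] addr=0x25 blk=4 s=0: MISS | VC [12, 6, 2]
  [12] addr=0x17 blk=2 s=0: VC-HIT | VC [12, 6, 4]

MISSES = 4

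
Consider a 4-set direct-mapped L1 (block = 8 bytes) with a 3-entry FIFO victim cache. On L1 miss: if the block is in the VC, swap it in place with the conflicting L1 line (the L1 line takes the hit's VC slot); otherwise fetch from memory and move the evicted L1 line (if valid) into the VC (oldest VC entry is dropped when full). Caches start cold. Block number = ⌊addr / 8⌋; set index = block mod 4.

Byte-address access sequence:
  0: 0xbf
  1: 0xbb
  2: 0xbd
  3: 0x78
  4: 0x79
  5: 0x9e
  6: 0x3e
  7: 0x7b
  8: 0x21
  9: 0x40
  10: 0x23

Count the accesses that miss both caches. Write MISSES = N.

  [0] addr=0xbf blk=23 s=3: MISS | VC []
  [1] addr=0xbb blk=23 s=3: L1-HIT | VC []
  [2] addr=0xbd blk=23 s=3: L1-HIT | VC []
  [3] addr=0x78 blk=15 s=3: MISS | VC [23]
  [4] addr=0x79 blk=15 s=3: L1-HIT | VC [23]
  [5] addr=0x9e blk=19 s=3: MISS | VC [23, 15]
  [6] addr=0x3e blk=7 s=3: MISS | VC [23, 15, 19]
  [7] addr=0x7b blk=15 s=3: VC-HIT | VC [23, 7, 19]
  [8] addr=0x21 blk=4 s=0: MISS | VC [23, 7, 19]
  [9] addr=0x40 blk=8 s=0: MISS | VC [7, 19, 4]
  [10] addr=0x23 blk=4 s=0: VC-HIT | VC [7, 19, 8]

MISSES = 6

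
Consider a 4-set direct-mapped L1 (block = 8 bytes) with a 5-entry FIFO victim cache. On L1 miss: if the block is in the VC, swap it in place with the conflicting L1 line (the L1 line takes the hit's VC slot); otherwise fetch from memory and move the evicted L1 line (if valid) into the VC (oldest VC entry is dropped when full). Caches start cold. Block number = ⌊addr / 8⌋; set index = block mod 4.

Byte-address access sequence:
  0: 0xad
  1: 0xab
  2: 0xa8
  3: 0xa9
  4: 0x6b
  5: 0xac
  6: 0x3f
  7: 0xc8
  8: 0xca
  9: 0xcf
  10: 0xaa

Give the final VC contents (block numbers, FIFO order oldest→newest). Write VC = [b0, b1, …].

0: 0xad (blk 21, set 1) → MISS  vc=[]
1: 0xab (blk 21, set 1) → L1-HIT  vc=[]
2: 0xa8 (blk 21, set 1) → L1-HIT  vc=[]
3: 0xa9 (blk 21, set 1) → L1-HIT  vc=[]
4: 0x6b (blk 13, set 1) → MISS  vc=[21]
5: 0xac (blk 21, set 1) → VC-HIT  vc=[13]
6: 0x3f (blk 7, set 3) → MISS  vc=[13]
7: 0xc8 (blk 25, set 1) → MISS  vc=[13, 21]
8: 0xca (blk 25, set 1) → L1-HIT  vc=[13, 21]
9: 0xcf (blk 25, set 1) → L1-HIT  vc=[13, 21]
10: 0xaa (blk 21, set 1) → VC-HIT  vc=[13, 25]

VC = [13, 25]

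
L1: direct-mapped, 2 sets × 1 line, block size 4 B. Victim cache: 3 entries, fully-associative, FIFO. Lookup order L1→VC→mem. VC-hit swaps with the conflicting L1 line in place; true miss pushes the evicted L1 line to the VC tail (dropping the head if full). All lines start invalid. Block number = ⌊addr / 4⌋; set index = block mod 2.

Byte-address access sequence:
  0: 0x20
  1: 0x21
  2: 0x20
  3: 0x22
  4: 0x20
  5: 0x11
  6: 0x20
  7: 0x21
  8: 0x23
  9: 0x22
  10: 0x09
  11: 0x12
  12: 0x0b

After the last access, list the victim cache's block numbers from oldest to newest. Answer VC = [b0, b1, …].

#0 0x20→b8/s0 MISS; vc=[]
#1 0x21→b8/s0 L1-HIT; vc=[]
#2 0x20→b8/s0 L1-HIT; vc=[]
#3 0x22→b8/s0 L1-HIT; vc=[]
#4 0x20→b8/s0 L1-HIT; vc=[]
#5 0x11→b4/s0 MISS; vc=[8]
#6 0x20→b8/s0 VC-HIT; vc=[4]
#7 0x21→b8/s0 L1-HIT; vc=[4]
#8 0x23→b8/s0 L1-HIT; vc=[4]
#9 0x22→b8/s0 L1-HIT; vc=[4]
#10 0x9→b2/s0 MISS; vc=[4,8]
#11 0x12→b4/s0 VC-HIT; vc=[2,8]
#12 0xb→b2/s0 VC-HIT; vc=[4,8]

VC = [4, 8]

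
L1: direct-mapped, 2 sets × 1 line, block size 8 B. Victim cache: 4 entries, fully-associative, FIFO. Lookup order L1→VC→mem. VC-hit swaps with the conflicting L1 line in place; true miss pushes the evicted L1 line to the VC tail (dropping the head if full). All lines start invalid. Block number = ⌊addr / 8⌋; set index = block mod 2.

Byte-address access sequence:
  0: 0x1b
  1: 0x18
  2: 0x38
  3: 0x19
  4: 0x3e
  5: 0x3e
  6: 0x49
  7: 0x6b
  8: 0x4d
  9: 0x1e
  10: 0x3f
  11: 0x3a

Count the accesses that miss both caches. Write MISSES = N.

MISSES = 4

  [0] addr=0x1b blk=3 s=1: MISS | VC []
  [1] addr=0x18 blk=3 s=1: L1-HIT | VC []
  [2] addr=0x38 blk=7 s=1: MISS | VC [3]
  [3] addr=0x19 blk=3 s=1: VC-HIT | VC [7]
  [4] addr=0x3e blk=7 s=1: VC-HIT | VC [3]
  [5] addr=0x3e blk=7 s=1: L1-HIT | VC [3]
  [6] addr=0x49 blk=9 s=1: MISS | VC [3, 7]
  [7] addr=0x6b blk=13 s=1: MISS | VC [3, 7, 9]
  [8] addr=0x4d blk=9 s=1: VC-HIT | VC [3, 7, 13]
  [9] addr=0x1e blk=3 s=1: VC-HIT | VC [9, 7, 13]
  [10] addr=0x3f blk=7 s=1: VC-HIT | VC [9, 3, 13]
  [11] addr=0x3a blk=7 s=1: L1-HIT | VC [9, 3, 13]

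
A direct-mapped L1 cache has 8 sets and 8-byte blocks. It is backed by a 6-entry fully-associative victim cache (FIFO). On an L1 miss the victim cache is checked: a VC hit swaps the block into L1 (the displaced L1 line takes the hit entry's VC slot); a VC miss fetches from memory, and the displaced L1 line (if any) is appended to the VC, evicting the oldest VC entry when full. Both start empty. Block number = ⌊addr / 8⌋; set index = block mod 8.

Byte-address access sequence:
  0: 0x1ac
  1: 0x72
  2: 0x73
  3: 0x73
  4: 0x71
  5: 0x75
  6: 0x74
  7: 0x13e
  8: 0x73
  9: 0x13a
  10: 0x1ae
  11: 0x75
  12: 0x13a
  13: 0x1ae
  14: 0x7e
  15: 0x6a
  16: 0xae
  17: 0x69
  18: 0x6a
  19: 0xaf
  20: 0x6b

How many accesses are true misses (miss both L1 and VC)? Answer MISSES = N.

MISSES = 6

0: 0x1ac (blk 53, set 5) → MISS  vc=[]
1: 0x72 (blk 14, set 6) → MISS  vc=[]
2: 0x73 (blk 14, set 6) → L1-HIT  vc=[]
3: 0x73 (blk 14, set 6) → L1-HIT  vc=[]
4: 0x71 (blk 14, set 6) → L1-HIT  vc=[]
5: 0x75 (blk 14, set 6) → L1-HIT  vc=[]
6: 0x74 (blk 14, set 6) → L1-HIT  vc=[]
7: 0x13e (blk 39, set 7) → MISS  vc=[]
8: 0x73 (blk 14, set 6) → L1-HIT  vc=[]
9: 0x13a (blk 39, set 7) → L1-HIT  vc=[]
10: 0x1ae (blk 53, set 5) → L1-HIT  vc=[]
11: 0x75 (blk 14, set 6) → L1-HIT  vc=[]
12: 0x13a (blk 39, set 7) → L1-HIT  vc=[]
13: 0x1ae (blk 53, set 5) → L1-HIT  vc=[]
14: 0x7e (blk 15, set 7) → MISS  vc=[39]
15: 0x6a (blk 13, set 5) → MISS  vc=[39, 53]
16: 0xae (blk 21, set 5) → MISS  vc=[39, 53, 13]
17: 0x69 (blk 13, set 5) → VC-HIT  vc=[39, 53, 21]
18: 0x6a (blk 13, set 5) → L1-HIT  vc=[39, 53, 21]
19: 0xaf (blk 21, set 5) → VC-HIT  vc=[39, 53, 13]
20: 0x6b (blk 13, set 5) → VC-HIT  vc=[39, 53, 21]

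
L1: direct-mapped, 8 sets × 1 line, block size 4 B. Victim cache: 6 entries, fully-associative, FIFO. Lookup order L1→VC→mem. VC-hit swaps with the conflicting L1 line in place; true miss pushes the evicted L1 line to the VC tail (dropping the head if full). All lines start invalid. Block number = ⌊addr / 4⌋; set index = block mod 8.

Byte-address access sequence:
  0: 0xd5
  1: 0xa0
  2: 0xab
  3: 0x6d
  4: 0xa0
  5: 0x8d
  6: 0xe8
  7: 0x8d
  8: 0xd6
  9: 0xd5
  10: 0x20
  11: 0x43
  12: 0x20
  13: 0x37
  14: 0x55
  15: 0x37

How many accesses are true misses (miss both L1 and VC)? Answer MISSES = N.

MISSES = 10

  [0] addr=0xd5 blk=53 s=5: MISS | VC []
  [1] addr=0xa0 blk=40 s=0: MISS | VC []
  [2] addr=0xab blk=42 s=2: MISS | VC []
  [3] addr=0x6d blk=27 s=3: MISS | VC []
  [4] addr=0xa0 blk=40 s=0: L1-HIT | VC []
  [5] addr=0x8d blk=35 s=3: MISS | VC [27]
  [6] addr=0xe8 blk=58 s=2: MISS | VC [27, 42]
  [7] addr=0x8d blk=35 s=3: L1-HIT | VC [27, 42]
  [8] addr=0xd6 blk=53 s=5: L1-HIT | VC [27, 42]
  [9] addr=0xd5 blk=53 s=5: L1-HIT | VC [27, 42]
  [10] addr=0x20 blk=8 s=0: MISS | VC [27, 42, 40]
  [11] addr=0x43 blk=16 s=0: MISS | VC [27, 42, 40, 8]
  [12] addr=0x20 blk=8 s=0: VC-HIT | VC [27, 42, 40, 16]
  [13] addr=0x37 blk=13 s=5: MISS | VC [27, 42, 40, 16, 53]
  [14] addr=0x55 blk=21 s=5: MISS | VC [27, 42, 40, 16, 53, 13]
  [15] addr=0x37 blk=13 s=5: VC-HIT | VC [27, 42, 40, 16, 53, 21]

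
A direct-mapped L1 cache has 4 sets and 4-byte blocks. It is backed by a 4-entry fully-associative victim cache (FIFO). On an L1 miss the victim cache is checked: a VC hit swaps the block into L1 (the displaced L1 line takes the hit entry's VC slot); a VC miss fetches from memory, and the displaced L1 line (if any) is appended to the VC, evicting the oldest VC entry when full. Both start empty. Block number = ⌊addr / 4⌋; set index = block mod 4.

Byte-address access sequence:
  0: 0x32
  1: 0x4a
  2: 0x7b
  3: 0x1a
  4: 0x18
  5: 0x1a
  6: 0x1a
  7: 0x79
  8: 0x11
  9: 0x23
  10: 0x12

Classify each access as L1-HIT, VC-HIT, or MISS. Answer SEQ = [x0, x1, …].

SEQ = [MISS, MISS, MISS, MISS, L1-HIT, L1-HIT, L1-HIT, VC-HIT, MISS, MISS, VC-HIT]

  [0] addr=0x32 blk=12 s=0: MISS | VC []
  [1] addr=0x4a blk=18 s=2: MISS | VC []
  [2] addr=0x7b blk=30 s=2: MISS | VC [18]
  [3] addr=0x1a blk=6 s=2: MISS | VC [18, 30]
  [4] addr=0x18 blk=6 s=2: L1-HIT | VC [18, 30]
  [5] addr=0x1a blk=6 s=2: L1-HIT | VC [18, 30]
  [6] addr=0x1a blk=6 s=2: L1-HIT | VC [18, 30]
  [7] addr=0x79 blk=30 s=2: VC-HIT | VC [18, 6]
  [8] addr=0x11 blk=4 s=0: MISS | VC [18, 6, 12]
  [9] addr=0x23 blk=8 s=0: MISS | VC [18, 6, 12, 4]
  [10] addr=0x12 blk=4 s=0: VC-HIT | VC [18, 6, 12, 8]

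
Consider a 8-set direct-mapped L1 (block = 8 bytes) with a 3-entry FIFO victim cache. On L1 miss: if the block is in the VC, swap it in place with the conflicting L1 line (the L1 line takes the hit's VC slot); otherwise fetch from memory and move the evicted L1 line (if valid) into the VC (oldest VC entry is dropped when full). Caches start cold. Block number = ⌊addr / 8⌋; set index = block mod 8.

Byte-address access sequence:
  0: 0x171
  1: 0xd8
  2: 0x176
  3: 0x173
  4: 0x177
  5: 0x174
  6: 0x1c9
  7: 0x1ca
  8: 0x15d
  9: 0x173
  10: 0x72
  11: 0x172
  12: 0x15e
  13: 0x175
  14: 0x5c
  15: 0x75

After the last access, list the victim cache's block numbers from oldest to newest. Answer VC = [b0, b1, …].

0: 0x171 (blk 46, set 6) → MISS  vc=[]
1: 0xd8 (blk 27, set 3) → MISS  vc=[]
2: 0x176 (blk 46, set 6) → L1-HIT  vc=[]
3: 0x173 (blk 46, set 6) → L1-HIT  vc=[]
4: 0x177 (blk 46, set 6) → L1-HIT  vc=[]
5: 0x174 (blk 46, set 6) → L1-HIT  vc=[]
6: 0x1c9 (blk 57, set 1) → MISS  vc=[]
7: 0x1ca (blk 57, set 1) → L1-HIT  vc=[]
8: 0x15d (blk 43, set 3) → MISS  vc=[27]
9: 0x173 (blk 46, set 6) → L1-HIT  vc=[27]
10: 0x72 (blk 14, set 6) → MISS  vc=[27, 46]
11: 0x172 (blk 46, set 6) → VC-HIT  vc=[27, 14]
12: 0x15e (blk 43, set 3) → L1-HIT  vc=[27, 14]
13: 0x175 (blk 46, set 6) → L1-HIT  vc=[27, 14]
14: 0x5c (blk 11, set 3) → MISS  vc=[27, 14, 43]
15: 0x75 (blk 14, set 6) → VC-HIT  vc=[27, 46, 43]

VC = [27, 46, 43]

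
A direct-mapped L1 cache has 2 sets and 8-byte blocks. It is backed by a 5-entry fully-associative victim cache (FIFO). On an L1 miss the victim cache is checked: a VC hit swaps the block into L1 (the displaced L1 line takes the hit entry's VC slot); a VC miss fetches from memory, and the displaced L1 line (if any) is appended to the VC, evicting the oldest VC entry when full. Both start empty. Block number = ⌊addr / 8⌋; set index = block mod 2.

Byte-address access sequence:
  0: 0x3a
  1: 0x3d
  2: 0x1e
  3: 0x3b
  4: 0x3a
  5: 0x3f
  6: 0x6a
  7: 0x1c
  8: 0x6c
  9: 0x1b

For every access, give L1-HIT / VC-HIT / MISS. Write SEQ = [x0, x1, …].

0: 0x3a (blk 7, set 1) → MISS  vc=[]
1: 0x3d (blk 7, set 1) → L1-HIT  vc=[]
2: 0x1e (blk 3, set 1) → MISS  vc=[7]
3: 0x3b (blk 7, set 1) → VC-HIT  vc=[3]
4: 0x3a (blk 7, set 1) → L1-HIT  vc=[3]
5: 0x3f (blk 7, set 1) → L1-HIT  vc=[3]
6: 0x6a (blk 13, set 1) → MISS  vc=[3, 7]
7: 0x1c (blk 3, set 1) → VC-HIT  vc=[13, 7]
8: 0x6c (blk 13, set 1) → VC-HIT  vc=[3, 7]
9: 0x1b (blk 3, set 1) → VC-HIT  vc=[13, 7]

SEQ = [MISS, L1-HIT, MISS, VC-HIT, L1-HIT, L1-HIT, MISS, VC-HIT, VC-HIT, VC-HIT]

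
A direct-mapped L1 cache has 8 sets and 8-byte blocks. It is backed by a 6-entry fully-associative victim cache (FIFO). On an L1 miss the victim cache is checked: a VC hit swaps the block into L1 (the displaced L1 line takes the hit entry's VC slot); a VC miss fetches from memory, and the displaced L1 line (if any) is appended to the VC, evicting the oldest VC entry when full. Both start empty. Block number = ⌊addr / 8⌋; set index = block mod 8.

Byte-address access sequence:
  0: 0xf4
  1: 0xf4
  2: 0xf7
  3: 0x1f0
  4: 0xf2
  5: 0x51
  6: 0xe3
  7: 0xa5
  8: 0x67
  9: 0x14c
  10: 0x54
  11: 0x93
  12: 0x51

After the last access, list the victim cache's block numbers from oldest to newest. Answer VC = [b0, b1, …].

#0 0xf4→b30/s6 MISS; vc=[]
#1 0xf4→b30/s6 L1-HIT; vc=[]
#2 0xf7→b30/s6 L1-HIT; vc=[]
#3 0x1f0→b62/s6 MISS; vc=[30]
#4 0xf2→b30/s6 VC-HIT; vc=[62]
#5 0x51→b10/s2 MISS; vc=[62]
#6 0xe3→b28/s4 MISS; vc=[62]
#7 0xa5→b20/s4 MISS; vc=[62,28]
#8 0x67→b12/s4 MISS; vc=[62,28,20]
#9 0x14c→b41/s1 MISS; vc=[62,28,20]
#10 0x54→b10/s2 L1-HIT; vc=[62,28,20]
#11 0x93→b18/s2 MISS; vc=[62,28,20,10]
#12 0x51→b10/s2 VC-HIT; vc=[62,28,20,18]

VC = [62, 28, 20, 18]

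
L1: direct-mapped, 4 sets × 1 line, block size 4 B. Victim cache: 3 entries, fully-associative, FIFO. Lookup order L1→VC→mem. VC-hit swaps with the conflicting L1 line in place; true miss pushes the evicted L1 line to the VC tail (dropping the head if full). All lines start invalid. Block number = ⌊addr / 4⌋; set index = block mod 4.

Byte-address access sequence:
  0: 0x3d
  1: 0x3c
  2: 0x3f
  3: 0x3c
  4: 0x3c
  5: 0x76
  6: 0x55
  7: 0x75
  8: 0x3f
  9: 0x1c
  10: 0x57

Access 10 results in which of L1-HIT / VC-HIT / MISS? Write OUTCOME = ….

OUTCOME = VC-HIT

0: 0x3d (blk 15, set 3) → MISS  vc=[]
1: 0x3c (blk 15, set 3) → L1-HIT  vc=[]
2: 0x3f (blk 15, set 3) → L1-HIT  vc=[]
3: 0x3c (blk 15, set 3) → L1-HIT  vc=[]
4: 0x3c (blk 15, set 3) → L1-HIT  vc=[]
5: 0x76 (blk 29, set 1) → MISS  vc=[]
6: 0x55 (blk 21, set 1) → MISS  vc=[29]
7: 0x75 (blk 29, set 1) → VC-HIT  vc=[21]
8: 0x3f (blk 15, set 3) → L1-HIT  vc=[21]
9: 0x1c (blk 7, set 3) → MISS  vc=[21, 15]
10: 0x57 (blk 21, set 1) → VC-HIT  vc=[29, 15]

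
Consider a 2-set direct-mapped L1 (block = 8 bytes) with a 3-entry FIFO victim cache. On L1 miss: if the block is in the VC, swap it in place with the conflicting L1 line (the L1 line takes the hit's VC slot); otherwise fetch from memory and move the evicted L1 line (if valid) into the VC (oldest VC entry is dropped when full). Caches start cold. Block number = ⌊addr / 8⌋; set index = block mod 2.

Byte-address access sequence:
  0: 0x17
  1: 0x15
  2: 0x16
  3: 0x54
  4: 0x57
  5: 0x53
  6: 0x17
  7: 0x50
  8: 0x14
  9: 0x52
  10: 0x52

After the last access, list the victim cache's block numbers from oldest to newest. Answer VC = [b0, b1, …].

VC = [2]

0: 0x17 (blk 2, set 0) → MISS  vc=[]
1: 0x15 (blk 2, set 0) → L1-HIT  vc=[]
2: 0x16 (blk 2, set 0) → L1-HIT  vc=[]
3: 0x54 (blk 10, set 0) → MISS  vc=[2]
4: 0x57 (blk 10, set 0) → L1-HIT  vc=[2]
5: 0x53 (blk 10, set 0) → L1-HIT  vc=[2]
6: 0x17 (blk 2, set 0) → VC-HIT  vc=[10]
7: 0x50 (blk 10, set 0) → VC-HIT  vc=[2]
8: 0x14 (blk 2, set 0) → VC-HIT  vc=[10]
9: 0x52 (blk 10, set 0) → VC-HIT  vc=[2]
10: 0x52 (blk 10, set 0) → L1-HIT  vc=[2]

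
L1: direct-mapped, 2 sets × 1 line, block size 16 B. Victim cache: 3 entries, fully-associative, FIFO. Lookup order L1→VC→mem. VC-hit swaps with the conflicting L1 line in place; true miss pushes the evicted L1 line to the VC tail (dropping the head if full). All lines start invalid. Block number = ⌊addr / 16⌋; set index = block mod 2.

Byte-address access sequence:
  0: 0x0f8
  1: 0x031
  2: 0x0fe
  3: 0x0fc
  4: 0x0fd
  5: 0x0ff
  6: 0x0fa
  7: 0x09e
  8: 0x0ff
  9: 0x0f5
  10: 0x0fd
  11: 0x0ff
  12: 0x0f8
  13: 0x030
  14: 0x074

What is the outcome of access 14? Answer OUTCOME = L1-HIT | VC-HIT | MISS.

  [0] addr=0xf8 blk=15 s=1: MISS | VC []
  [1] addr=0x31 blk=3 s=1: MISS | VC [15]
  [2] addr=0xfe blk=15 s=1: VC-HIT | VC [3]
  [3] addr=0xfc blk=15 s=1: L1-HIT | VC [3]
  [4] addr=0xfd blk=15 s=1: L1-HIT | VC [3]
  [5] addr=0xff blk=15 s=1: L1-HIT | VC [3]
  [6] addr=0xfa blk=15 s=1: L1-HIT | VC [3]
  [7] addr=0x9e blk=9 s=1: MISS | VC [3, 15]
  [8] addr=0xff blk=15 s=1: VC-HIT | VC [3, 9]
  [9] addr=0xf5 blk=15 s=1: L1-HIT | VC [3, 9]
  [10] addr=0xfd blk=15 s=1: L1-HIT | VC [3, 9]
  [11] addr=0xff blk=15 s=1: L1-HIT | VC [3, 9]
  [12] addr=0xf8 blk=15 s=1: L1-HIT | VC [3, 9]
  [13] addr=0x30 blk=3 s=1: VC-HIT | VC [15, 9]
  [14] addr=0x74 blk=7 s=1: MISS | VC [15, 9, 3]

OUTCOME = MISS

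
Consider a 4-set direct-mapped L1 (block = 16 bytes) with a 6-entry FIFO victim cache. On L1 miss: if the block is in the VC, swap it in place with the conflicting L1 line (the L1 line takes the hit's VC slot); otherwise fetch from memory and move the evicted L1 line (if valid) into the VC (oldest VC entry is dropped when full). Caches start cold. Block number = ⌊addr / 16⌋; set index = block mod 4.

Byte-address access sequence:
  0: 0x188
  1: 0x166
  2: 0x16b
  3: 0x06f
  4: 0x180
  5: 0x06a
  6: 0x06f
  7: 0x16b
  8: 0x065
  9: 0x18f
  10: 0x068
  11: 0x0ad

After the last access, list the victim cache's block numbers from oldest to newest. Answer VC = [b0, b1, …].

0: 0x188 (blk 24, set 0) → MISS  vc=[]
1: 0x166 (blk 22, set 2) → MISS  vc=[]
2: 0x16b (blk 22, set 2) → L1-HIT  vc=[]
3: 0x6f (blk 6, set 2) → MISS  vc=[22]
4: 0x180 (blk 24, set 0) → L1-HIT  vc=[22]
5: 0x6a (blk 6, set 2) → L1-HIT  vc=[22]
6: 0x6f (blk 6, set 2) → L1-HIT  vc=[22]
7: 0x16b (blk 22, set 2) → VC-HIT  vc=[6]
8: 0x65 (blk 6, set 2) → VC-HIT  vc=[22]
9: 0x18f (blk 24, set 0) → L1-HIT  vc=[22]
10: 0x68 (blk 6, set 2) → L1-HIT  vc=[22]
11: 0xad (blk 10, set 2) → MISS  vc=[22, 6]

VC = [22, 6]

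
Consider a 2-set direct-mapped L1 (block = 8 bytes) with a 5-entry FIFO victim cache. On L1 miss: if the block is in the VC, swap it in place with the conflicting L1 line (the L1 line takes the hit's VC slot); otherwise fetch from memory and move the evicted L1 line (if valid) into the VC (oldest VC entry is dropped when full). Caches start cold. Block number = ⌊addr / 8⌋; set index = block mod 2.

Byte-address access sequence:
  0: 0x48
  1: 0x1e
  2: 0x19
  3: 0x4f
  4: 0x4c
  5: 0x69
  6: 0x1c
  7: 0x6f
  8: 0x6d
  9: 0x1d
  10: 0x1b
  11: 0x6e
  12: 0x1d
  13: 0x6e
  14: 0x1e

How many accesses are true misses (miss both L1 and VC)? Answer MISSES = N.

0: 0x48 (blk 9, set 1) → MISS  vc=[]
1: 0x1e (blk 3, set 1) → MISS  vc=[9]
2: 0x19 (blk 3, set 1) → L1-HIT  vc=[9]
3: 0x4f (blk 9, set 1) → VC-HIT  vc=[3]
4: 0x4c (blk 9, set 1) → L1-HIT  vc=[3]
5: 0x69 (blk 13, set 1) → MISS  vc=[3, 9]
6: 0x1c (blk 3, set 1) → VC-HIT  vc=[13, 9]
7: 0x6f (blk 13, set 1) → VC-HIT  vc=[3, 9]
8: 0x6d (blk 13, set 1) → L1-HIT  vc=[3, 9]
9: 0x1d (blk 3, set 1) → VC-HIT  vc=[13, 9]
10: 0x1b (blk 3, set 1) → L1-HIT  vc=[13, 9]
11: 0x6e (blk 13, set 1) → VC-HIT  vc=[3, 9]
12: 0x1d (blk 3, set 1) → VC-HIT  vc=[13, 9]
13: 0x6e (blk 13, set 1) → VC-HIT  vc=[3, 9]
14: 0x1e (blk 3, set 1) → VC-HIT  vc=[13, 9]

MISSES = 3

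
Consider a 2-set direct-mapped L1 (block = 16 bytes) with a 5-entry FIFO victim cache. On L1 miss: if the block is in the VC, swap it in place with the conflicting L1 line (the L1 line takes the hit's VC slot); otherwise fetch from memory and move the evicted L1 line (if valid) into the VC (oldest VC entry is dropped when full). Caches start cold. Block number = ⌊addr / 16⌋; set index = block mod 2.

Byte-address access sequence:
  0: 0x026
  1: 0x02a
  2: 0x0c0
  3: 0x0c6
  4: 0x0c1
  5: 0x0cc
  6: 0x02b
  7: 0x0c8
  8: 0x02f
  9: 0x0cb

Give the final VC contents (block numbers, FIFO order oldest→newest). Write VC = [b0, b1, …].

VC = [2]

#0 0x26→b2/s0 MISS; vc=[]
#1 0x2a→b2/s0 L1-HIT; vc=[]
#2 0xc0→b12/s0 MISS; vc=[2]
#3 0xc6→b12/s0 L1-HIT; vc=[2]
#4 0xc1→b12/s0 L1-HIT; vc=[2]
#5 0xcc→b12/s0 L1-HIT; vc=[2]
#6 0x2b→b2/s0 VC-HIT; vc=[12]
#7 0xc8→b12/s0 VC-HIT; vc=[2]
#8 0x2f→b2/s0 VC-HIT; vc=[12]
#9 0xcb→b12/s0 VC-HIT; vc=[2]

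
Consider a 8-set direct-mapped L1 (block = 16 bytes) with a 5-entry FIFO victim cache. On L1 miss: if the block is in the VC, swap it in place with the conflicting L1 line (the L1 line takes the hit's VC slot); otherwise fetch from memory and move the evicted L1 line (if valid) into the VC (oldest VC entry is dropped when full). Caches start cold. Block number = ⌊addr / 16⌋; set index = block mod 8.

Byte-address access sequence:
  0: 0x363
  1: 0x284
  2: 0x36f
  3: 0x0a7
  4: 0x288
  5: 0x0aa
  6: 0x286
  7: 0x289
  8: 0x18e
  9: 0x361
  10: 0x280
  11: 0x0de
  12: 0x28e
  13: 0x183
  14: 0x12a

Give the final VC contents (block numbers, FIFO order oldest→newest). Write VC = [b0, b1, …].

VC = [40, 10]

  [0] addr=0x363 blk=54 s=6: MISS | VC []
  [1] addr=0x284 blk=40 s=0: MISS | VC []
  [2] addr=0x36f blk=54 s=6: L1-HIT | VC []
  [3] addr=0xa7 blk=10 s=2: MISS | VC []
  [4] addr=0x288 blk=40 s=0: L1-HIT | VC []
  [5] addr=0xaa blk=10 s=2: L1-HIT | VC []
  [6] addr=0x286 blk=40 s=0: L1-HIT | VC []
  [7] addr=0x289 blk=40 s=0: L1-HIT | VC []
  [8] addr=0x18e blk=24 s=0: MISS | VC [40]
  [9] addr=0x361 blk=54 s=6: L1-HIT | VC [40]
  [10] addr=0x280 blk=40 s=0: VC-HIT | VC [24]
  [11] addr=0xde blk=13 s=5: MISS | VC [24]
  [12] addr=0x28e blk=40 s=0: L1-HIT | VC [24]
  [13] addr=0x183 blk=24 s=0: VC-HIT | VC [40]
  [14] addr=0x12a blk=18 s=2: MISS | VC [40, 10]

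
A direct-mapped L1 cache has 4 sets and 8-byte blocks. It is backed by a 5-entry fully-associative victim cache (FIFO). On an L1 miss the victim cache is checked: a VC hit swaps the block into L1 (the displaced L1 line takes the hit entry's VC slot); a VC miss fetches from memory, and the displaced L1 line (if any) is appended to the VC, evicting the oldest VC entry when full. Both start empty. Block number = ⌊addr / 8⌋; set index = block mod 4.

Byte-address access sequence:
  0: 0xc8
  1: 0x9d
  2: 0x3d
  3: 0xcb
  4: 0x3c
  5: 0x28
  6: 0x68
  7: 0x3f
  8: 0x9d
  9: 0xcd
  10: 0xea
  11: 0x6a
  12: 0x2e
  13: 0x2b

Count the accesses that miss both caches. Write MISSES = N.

MISSES = 6

#0 0xc8→b25/s1 MISS; vc=[]
#1 0x9d→b19/s3 MISS; vc=[]
#2 0x3d→b7/s3 MISS; vc=[19]
#3 0xcb→b25/s1 L1-HIT; vc=[19]
#4 0x3c→b7/s3 L1-HIT; vc=[19]
#5 0x28→b5/s1 MISS; vc=[19,25]
#6 0x68→b13/s1 MISS; vc=[19,25,5]
#7 0x3f→b7/s3 L1-HIT; vc=[19,25,5]
#8 0x9d→b19/s3 VC-HIT; vc=[7,25,5]
#9 0xcd→b25/s1 VC-HIT; vc=[7,13,5]
#10 0xea→b29/s1 MISS; vc=[7,13,5,25]
#11 0x6a→b13/s1 VC-HIT; vc=[7,29,5,25]
#12 0x2e→b5/s1 VC-HIT; vc=[7,29,13,25]
#13 0x2b→b5/s1 L1-HIT; vc=[7,29,13,25]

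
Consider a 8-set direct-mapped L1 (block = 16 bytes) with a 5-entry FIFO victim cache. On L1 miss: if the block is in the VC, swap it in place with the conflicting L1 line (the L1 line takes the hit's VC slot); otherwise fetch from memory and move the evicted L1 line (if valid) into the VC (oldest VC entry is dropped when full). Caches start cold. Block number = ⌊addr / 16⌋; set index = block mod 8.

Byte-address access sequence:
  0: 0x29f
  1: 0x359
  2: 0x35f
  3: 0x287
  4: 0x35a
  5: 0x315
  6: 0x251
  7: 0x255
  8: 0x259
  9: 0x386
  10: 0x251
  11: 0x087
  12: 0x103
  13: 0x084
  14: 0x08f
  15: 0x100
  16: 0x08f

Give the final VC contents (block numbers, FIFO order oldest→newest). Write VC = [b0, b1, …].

VC = [41, 53, 40, 56, 16]

0: 0x29f (blk 41, set 1) → MISS  vc=[]
1: 0x359 (blk 53, set 5) → MISS  vc=[]
2: 0x35f (blk 53, set 5) → L1-HIT  vc=[]
3: 0x287 (blk 40, set 0) → MISS  vc=[]
4: 0x35a (blk 53, set 5) → L1-HIT  vc=[]
5: 0x315 (blk 49, set 1) → MISS  vc=[41]
6: 0x251 (blk 37, set 5) → MISS  vc=[41, 53]
7: 0x255 (blk 37, set 5) → L1-HIT  vc=[41, 53]
8: 0x259 (blk 37, set 5) → L1-HIT  vc=[41, 53]
9: 0x386 (blk 56, set 0) → MISS  vc=[41, 53, 40]
10: 0x251 (blk 37, set 5) → L1-HIT  vc=[41, 53, 40]
11: 0x87 (blk 8, set 0) → MISS  vc=[41, 53, 40, 56]
12: 0x103 (blk 16, set 0) → MISS  vc=[41, 53, 40, 56, 8]
13: 0x84 (blk 8, set 0) → VC-HIT  vc=[41, 53, 40, 56, 16]
14: 0x8f (blk 8, set 0) → L1-HIT  vc=[41, 53, 40, 56, 16]
15: 0x100 (blk 16, set 0) → VC-HIT  vc=[41, 53, 40, 56, 8]
16: 0x8f (blk 8, set 0) → VC-HIT  vc=[41, 53, 40, 56, 16]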